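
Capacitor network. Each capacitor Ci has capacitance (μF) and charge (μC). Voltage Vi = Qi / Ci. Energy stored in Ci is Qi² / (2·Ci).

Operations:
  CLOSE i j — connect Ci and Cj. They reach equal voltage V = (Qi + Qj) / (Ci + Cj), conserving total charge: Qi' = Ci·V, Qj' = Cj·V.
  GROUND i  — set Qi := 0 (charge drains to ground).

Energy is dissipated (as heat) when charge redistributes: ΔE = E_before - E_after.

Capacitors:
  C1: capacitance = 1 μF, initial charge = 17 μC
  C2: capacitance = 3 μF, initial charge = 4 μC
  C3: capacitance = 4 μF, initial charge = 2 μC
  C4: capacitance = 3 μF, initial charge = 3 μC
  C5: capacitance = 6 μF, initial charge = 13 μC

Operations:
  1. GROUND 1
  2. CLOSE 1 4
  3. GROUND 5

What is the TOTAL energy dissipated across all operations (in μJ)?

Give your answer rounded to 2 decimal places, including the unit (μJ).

Initial: C1(1μF, Q=17μC, V=17.00V), C2(3μF, Q=4μC, V=1.33V), C3(4μF, Q=2μC, V=0.50V), C4(3μF, Q=3μC, V=1.00V), C5(6μF, Q=13μC, V=2.17V)
Op 1: GROUND 1: Q1=0; energy lost=144.500
Op 2: CLOSE 1-4: Q_total=3.00, C_total=4.00, V=0.75; Q1=0.75, Q4=2.25; dissipated=0.375
Op 3: GROUND 5: Q5=0; energy lost=14.083
Total dissipated: 158.958 μJ

Answer: 158.96 μJ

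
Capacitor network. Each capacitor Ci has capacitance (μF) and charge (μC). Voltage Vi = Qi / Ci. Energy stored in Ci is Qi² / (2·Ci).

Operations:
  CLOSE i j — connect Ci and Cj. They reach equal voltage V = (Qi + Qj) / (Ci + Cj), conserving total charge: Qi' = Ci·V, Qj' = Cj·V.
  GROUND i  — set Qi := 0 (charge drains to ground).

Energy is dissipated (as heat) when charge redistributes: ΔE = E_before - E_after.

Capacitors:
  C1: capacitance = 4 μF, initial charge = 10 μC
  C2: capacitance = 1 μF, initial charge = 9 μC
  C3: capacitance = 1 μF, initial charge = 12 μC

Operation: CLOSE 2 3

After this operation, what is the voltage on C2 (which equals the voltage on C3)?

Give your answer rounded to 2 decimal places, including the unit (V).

Initial: C1(4μF, Q=10μC, V=2.50V), C2(1μF, Q=9μC, V=9.00V), C3(1μF, Q=12μC, V=12.00V)
Op 1: CLOSE 2-3: Q_total=21.00, C_total=2.00, V=10.50; Q2=10.50, Q3=10.50; dissipated=2.250

Answer: 10.50 V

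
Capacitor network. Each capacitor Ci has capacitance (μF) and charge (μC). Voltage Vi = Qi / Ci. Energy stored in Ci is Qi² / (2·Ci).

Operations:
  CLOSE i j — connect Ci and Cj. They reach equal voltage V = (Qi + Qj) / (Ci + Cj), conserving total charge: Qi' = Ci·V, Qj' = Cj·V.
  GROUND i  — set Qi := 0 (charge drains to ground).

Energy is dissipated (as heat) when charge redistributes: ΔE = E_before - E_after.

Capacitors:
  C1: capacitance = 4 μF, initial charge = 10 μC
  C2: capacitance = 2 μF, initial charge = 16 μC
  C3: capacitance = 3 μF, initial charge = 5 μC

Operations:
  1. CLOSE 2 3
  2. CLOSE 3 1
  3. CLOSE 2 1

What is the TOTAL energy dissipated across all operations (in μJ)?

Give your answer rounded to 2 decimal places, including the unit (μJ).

Answer: 27.17 μJ

Derivation:
Initial: C1(4μF, Q=10μC, V=2.50V), C2(2μF, Q=16μC, V=8.00V), C3(3μF, Q=5μC, V=1.67V)
Op 1: CLOSE 2-3: Q_total=21.00, C_total=5.00, V=4.20; Q2=8.40, Q3=12.60; dissipated=24.067
Op 2: CLOSE 3-1: Q_total=22.60, C_total=7.00, V=3.23; Q3=9.69, Q1=12.91; dissipated=2.477
Op 3: CLOSE 2-1: Q_total=21.31, C_total=6.00, V=3.55; Q2=7.10, Q1=14.21; dissipated=0.629
Total dissipated: 27.173 μJ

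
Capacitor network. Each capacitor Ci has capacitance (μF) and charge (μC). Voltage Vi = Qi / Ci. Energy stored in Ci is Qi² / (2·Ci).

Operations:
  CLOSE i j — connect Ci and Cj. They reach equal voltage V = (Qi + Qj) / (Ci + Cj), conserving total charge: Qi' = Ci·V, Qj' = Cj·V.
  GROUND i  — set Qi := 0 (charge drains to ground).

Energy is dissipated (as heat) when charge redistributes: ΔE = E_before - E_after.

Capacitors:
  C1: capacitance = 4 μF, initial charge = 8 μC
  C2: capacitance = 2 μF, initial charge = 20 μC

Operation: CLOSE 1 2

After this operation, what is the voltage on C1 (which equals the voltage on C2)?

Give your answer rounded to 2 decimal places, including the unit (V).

Answer: 4.67 V

Derivation:
Initial: C1(4μF, Q=8μC, V=2.00V), C2(2μF, Q=20μC, V=10.00V)
Op 1: CLOSE 1-2: Q_total=28.00, C_total=6.00, V=4.67; Q1=18.67, Q2=9.33; dissipated=42.667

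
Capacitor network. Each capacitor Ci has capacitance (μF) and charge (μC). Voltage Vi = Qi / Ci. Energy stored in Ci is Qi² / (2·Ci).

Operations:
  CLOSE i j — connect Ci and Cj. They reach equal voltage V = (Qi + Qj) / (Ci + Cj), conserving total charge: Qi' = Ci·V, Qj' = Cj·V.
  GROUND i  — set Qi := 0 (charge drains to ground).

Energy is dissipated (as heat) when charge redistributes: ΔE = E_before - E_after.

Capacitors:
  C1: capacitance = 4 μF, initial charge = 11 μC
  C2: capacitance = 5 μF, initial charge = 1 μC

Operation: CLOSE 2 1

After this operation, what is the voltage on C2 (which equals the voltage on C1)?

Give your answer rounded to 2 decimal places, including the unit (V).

Initial: C1(4μF, Q=11μC, V=2.75V), C2(5μF, Q=1μC, V=0.20V)
Op 1: CLOSE 2-1: Q_total=12.00, C_total=9.00, V=1.33; Q2=6.67, Q1=5.33; dissipated=7.225

Answer: 1.33 V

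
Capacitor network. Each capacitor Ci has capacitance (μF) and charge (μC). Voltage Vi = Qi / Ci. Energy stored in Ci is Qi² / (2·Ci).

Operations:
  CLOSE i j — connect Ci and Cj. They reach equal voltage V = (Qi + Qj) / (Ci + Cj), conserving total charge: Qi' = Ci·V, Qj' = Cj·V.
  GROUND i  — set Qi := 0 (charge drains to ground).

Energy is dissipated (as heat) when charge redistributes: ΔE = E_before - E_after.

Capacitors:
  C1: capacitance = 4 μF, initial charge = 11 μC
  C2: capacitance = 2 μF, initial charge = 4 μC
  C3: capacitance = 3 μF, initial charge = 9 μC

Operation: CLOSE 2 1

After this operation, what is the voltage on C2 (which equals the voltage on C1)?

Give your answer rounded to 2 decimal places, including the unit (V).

Initial: C1(4μF, Q=11μC, V=2.75V), C2(2μF, Q=4μC, V=2.00V), C3(3μF, Q=9μC, V=3.00V)
Op 1: CLOSE 2-1: Q_total=15.00, C_total=6.00, V=2.50; Q2=5.00, Q1=10.00; dissipated=0.375

Answer: 2.50 V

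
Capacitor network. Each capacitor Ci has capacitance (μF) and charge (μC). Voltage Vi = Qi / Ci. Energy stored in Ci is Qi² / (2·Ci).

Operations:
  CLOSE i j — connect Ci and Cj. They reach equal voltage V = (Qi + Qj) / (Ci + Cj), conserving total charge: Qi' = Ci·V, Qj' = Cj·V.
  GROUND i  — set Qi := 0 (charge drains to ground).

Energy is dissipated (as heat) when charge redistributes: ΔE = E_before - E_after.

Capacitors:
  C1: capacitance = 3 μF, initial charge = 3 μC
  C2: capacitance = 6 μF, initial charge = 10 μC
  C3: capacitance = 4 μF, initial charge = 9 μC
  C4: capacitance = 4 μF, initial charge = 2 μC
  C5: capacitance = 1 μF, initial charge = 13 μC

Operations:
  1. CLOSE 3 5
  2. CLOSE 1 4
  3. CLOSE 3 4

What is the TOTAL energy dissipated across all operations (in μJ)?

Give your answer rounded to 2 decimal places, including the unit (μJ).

Answer: 60.02 μJ

Derivation:
Initial: C1(3μF, Q=3μC, V=1.00V), C2(6μF, Q=10μC, V=1.67V), C3(4μF, Q=9μC, V=2.25V), C4(4μF, Q=2μC, V=0.50V), C5(1μF, Q=13μC, V=13.00V)
Op 1: CLOSE 3-5: Q_total=22.00, C_total=5.00, V=4.40; Q3=17.60, Q5=4.40; dissipated=46.225
Op 2: CLOSE 1-4: Q_total=5.00, C_total=7.00, V=0.71; Q1=2.14, Q4=2.86; dissipated=0.214
Op 3: CLOSE 3-4: Q_total=20.46, C_total=8.00, V=2.56; Q3=10.23, Q4=10.23; dissipated=13.584
Total dissipated: 60.024 μJ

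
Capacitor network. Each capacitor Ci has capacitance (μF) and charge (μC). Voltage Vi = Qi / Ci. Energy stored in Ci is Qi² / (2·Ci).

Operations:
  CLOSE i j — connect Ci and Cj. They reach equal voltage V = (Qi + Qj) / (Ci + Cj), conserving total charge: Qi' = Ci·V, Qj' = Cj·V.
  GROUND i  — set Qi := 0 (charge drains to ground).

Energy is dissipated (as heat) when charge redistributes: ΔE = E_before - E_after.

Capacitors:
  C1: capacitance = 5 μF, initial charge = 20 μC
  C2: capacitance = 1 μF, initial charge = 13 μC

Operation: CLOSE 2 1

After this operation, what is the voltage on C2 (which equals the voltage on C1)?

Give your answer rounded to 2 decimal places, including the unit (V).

Answer: 5.50 V

Derivation:
Initial: C1(5μF, Q=20μC, V=4.00V), C2(1μF, Q=13μC, V=13.00V)
Op 1: CLOSE 2-1: Q_total=33.00, C_total=6.00, V=5.50; Q2=5.50, Q1=27.50; dissipated=33.750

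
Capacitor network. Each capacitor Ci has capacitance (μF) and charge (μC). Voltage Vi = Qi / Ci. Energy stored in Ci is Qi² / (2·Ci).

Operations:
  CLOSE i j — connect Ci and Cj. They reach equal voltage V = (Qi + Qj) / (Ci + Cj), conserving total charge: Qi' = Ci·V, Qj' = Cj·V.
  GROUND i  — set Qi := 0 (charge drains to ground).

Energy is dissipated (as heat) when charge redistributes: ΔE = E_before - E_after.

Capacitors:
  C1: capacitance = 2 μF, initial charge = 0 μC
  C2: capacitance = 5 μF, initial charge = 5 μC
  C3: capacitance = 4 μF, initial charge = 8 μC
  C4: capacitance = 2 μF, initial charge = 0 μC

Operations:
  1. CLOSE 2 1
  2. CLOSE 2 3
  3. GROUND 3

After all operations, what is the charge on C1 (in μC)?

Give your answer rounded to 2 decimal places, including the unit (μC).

Answer: 1.43 μC

Derivation:
Initial: C1(2μF, Q=0μC, V=0.00V), C2(5μF, Q=5μC, V=1.00V), C3(4μF, Q=8μC, V=2.00V), C4(2μF, Q=0μC, V=0.00V)
Op 1: CLOSE 2-1: Q_total=5.00, C_total=7.00, V=0.71; Q2=3.57, Q1=1.43; dissipated=0.714
Op 2: CLOSE 2-3: Q_total=11.57, C_total=9.00, V=1.29; Q2=6.43, Q3=5.14; dissipated=1.837
Op 3: GROUND 3: Q3=0; energy lost=3.306
Final charges: Q1=1.43, Q2=6.43, Q3=0.00, Q4=0.00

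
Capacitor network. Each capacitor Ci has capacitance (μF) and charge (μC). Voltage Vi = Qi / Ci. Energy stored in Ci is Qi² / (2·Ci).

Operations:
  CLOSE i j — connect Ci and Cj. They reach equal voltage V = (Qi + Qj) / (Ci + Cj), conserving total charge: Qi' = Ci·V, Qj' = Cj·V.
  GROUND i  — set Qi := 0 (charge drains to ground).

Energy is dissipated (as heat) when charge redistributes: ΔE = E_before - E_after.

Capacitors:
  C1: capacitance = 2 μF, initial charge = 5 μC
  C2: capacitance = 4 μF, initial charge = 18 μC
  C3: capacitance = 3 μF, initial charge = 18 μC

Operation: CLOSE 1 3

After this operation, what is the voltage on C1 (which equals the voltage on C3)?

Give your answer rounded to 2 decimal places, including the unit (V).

Initial: C1(2μF, Q=5μC, V=2.50V), C2(4μF, Q=18μC, V=4.50V), C3(3μF, Q=18μC, V=6.00V)
Op 1: CLOSE 1-3: Q_total=23.00, C_total=5.00, V=4.60; Q1=9.20, Q3=13.80; dissipated=7.350

Answer: 4.60 V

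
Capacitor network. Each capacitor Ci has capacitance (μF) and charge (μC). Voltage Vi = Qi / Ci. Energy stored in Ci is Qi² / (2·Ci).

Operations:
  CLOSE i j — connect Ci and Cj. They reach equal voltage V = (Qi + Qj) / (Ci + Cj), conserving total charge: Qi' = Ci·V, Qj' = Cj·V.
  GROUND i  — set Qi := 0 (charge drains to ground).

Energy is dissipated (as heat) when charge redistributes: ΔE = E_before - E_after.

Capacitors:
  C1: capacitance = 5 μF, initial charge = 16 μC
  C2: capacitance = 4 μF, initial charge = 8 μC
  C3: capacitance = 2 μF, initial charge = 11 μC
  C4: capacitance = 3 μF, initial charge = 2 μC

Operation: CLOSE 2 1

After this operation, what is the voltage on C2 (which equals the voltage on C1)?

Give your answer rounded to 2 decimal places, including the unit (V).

Initial: C1(5μF, Q=16μC, V=3.20V), C2(4μF, Q=8μC, V=2.00V), C3(2μF, Q=11μC, V=5.50V), C4(3μF, Q=2μC, V=0.67V)
Op 1: CLOSE 2-1: Q_total=24.00, C_total=9.00, V=2.67; Q2=10.67, Q1=13.33; dissipated=1.600

Answer: 2.67 V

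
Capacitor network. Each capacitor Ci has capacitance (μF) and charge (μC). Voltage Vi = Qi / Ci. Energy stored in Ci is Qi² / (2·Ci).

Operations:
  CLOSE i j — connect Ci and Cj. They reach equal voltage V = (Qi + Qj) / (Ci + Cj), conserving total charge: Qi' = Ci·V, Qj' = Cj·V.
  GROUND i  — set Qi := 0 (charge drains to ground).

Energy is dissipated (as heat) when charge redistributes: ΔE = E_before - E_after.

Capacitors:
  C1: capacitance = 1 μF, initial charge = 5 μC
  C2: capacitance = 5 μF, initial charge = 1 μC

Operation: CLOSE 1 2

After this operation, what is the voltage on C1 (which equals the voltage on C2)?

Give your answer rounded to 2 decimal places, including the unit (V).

Initial: C1(1μF, Q=5μC, V=5.00V), C2(5μF, Q=1μC, V=0.20V)
Op 1: CLOSE 1-2: Q_total=6.00, C_total=6.00, V=1.00; Q1=1.00, Q2=5.00; dissipated=9.600

Answer: 1.00 V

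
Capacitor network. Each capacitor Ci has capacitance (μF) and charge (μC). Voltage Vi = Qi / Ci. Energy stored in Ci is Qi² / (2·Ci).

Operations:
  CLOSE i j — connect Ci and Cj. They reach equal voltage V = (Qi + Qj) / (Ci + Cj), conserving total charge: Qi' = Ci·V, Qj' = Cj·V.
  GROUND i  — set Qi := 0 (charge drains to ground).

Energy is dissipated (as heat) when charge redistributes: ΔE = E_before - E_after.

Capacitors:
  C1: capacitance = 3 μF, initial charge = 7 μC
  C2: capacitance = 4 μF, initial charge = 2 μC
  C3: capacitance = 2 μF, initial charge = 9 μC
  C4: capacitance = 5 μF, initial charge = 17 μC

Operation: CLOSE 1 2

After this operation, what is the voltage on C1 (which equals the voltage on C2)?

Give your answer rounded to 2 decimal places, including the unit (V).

Initial: C1(3μF, Q=7μC, V=2.33V), C2(4μF, Q=2μC, V=0.50V), C3(2μF, Q=9μC, V=4.50V), C4(5μF, Q=17μC, V=3.40V)
Op 1: CLOSE 1-2: Q_total=9.00, C_total=7.00, V=1.29; Q1=3.86, Q2=5.14; dissipated=2.881

Answer: 1.29 V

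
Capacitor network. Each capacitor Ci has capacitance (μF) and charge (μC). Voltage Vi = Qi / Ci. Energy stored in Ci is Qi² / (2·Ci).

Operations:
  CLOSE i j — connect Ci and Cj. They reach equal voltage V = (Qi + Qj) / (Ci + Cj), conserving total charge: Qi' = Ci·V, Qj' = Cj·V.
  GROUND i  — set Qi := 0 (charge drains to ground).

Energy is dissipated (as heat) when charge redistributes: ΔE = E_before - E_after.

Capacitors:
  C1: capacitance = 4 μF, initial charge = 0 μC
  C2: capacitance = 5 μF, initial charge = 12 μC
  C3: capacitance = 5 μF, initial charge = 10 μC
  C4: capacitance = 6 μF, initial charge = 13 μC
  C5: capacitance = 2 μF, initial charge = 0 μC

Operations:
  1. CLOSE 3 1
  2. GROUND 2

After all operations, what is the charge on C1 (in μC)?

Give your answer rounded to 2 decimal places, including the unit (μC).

Initial: C1(4μF, Q=0μC, V=0.00V), C2(5μF, Q=12μC, V=2.40V), C3(5μF, Q=10μC, V=2.00V), C4(6μF, Q=13μC, V=2.17V), C5(2μF, Q=0μC, V=0.00V)
Op 1: CLOSE 3-1: Q_total=10.00, C_total=9.00, V=1.11; Q3=5.56, Q1=4.44; dissipated=4.444
Op 2: GROUND 2: Q2=0; energy lost=14.400
Final charges: Q1=4.44, Q2=0.00, Q3=5.56, Q4=13.00, Q5=0.00

Answer: 4.44 μC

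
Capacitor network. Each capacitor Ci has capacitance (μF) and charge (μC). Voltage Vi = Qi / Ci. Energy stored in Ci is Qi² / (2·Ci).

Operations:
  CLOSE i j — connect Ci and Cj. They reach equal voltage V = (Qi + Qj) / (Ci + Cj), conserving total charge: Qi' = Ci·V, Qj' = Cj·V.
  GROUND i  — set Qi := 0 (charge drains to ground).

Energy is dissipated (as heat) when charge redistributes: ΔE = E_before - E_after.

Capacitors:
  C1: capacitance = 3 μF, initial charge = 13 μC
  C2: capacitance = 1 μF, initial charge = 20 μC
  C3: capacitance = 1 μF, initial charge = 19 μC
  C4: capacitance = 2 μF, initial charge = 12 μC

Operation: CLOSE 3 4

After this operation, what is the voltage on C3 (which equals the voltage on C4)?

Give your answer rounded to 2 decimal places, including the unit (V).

Initial: C1(3μF, Q=13μC, V=4.33V), C2(1μF, Q=20μC, V=20.00V), C3(1μF, Q=19μC, V=19.00V), C4(2μF, Q=12μC, V=6.00V)
Op 1: CLOSE 3-4: Q_total=31.00, C_total=3.00, V=10.33; Q3=10.33, Q4=20.67; dissipated=56.333

Answer: 10.33 V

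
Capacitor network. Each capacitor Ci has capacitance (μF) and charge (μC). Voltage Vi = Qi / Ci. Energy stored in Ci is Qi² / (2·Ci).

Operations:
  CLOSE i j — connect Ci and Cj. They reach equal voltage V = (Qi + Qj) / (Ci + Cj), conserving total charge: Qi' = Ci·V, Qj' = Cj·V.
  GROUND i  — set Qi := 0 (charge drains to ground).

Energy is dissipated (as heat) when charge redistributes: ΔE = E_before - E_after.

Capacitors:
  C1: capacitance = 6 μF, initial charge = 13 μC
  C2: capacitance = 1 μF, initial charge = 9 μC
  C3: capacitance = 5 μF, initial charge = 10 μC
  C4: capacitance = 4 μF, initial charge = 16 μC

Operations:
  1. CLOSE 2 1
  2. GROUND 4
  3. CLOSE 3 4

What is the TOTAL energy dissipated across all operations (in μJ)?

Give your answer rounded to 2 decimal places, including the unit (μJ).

Initial: C1(6μF, Q=13μC, V=2.17V), C2(1μF, Q=9μC, V=9.00V), C3(5μF, Q=10μC, V=2.00V), C4(4μF, Q=16μC, V=4.00V)
Op 1: CLOSE 2-1: Q_total=22.00, C_total=7.00, V=3.14; Q2=3.14, Q1=18.86; dissipated=20.012
Op 2: GROUND 4: Q4=0; energy lost=32.000
Op 3: CLOSE 3-4: Q_total=10.00, C_total=9.00, V=1.11; Q3=5.56, Q4=4.44; dissipated=4.444
Total dissipated: 56.456 μJ

Answer: 56.46 μJ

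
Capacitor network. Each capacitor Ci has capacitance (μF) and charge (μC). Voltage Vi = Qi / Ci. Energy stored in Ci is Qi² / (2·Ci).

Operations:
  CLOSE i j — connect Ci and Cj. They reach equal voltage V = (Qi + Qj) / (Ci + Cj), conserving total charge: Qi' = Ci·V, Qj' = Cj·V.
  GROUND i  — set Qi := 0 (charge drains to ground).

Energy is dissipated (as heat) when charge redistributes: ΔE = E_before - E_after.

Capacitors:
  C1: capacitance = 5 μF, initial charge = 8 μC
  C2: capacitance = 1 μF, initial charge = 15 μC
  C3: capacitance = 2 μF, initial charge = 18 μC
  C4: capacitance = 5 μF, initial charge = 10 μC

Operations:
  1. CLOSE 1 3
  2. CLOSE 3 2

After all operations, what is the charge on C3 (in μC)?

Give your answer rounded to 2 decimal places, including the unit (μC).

Initial: C1(5μF, Q=8μC, V=1.60V), C2(1μF, Q=15μC, V=15.00V), C3(2μF, Q=18μC, V=9.00V), C4(5μF, Q=10μC, V=2.00V)
Op 1: CLOSE 1-3: Q_total=26.00, C_total=7.00, V=3.71; Q1=18.57, Q3=7.43; dissipated=39.114
Op 2: CLOSE 3-2: Q_total=22.43, C_total=3.00, V=7.48; Q3=14.95, Q2=7.48; dissipated=42.456
Final charges: Q1=18.57, Q2=7.48, Q3=14.95, Q4=10.00

Answer: 14.95 μC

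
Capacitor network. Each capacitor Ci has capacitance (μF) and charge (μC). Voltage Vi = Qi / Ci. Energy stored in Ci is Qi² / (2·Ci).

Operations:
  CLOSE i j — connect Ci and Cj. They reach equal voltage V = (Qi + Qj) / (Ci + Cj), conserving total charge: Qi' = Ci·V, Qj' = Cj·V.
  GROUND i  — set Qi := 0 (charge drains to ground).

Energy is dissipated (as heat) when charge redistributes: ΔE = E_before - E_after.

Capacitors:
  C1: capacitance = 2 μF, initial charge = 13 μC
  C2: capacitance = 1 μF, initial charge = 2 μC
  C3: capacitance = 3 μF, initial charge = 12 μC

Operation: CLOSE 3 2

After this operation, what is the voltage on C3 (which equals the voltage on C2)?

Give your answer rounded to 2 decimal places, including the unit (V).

Answer: 3.50 V

Derivation:
Initial: C1(2μF, Q=13μC, V=6.50V), C2(1μF, Q=2μC, V=2.00V), C3(3μF, Q=12μC, V=4.00V)
Op 1: CLOSE 3-2: Q_total=14.00, C_total=4.00, V=3.50; Q3=10.50, Q2=3.50; dissipated=1.500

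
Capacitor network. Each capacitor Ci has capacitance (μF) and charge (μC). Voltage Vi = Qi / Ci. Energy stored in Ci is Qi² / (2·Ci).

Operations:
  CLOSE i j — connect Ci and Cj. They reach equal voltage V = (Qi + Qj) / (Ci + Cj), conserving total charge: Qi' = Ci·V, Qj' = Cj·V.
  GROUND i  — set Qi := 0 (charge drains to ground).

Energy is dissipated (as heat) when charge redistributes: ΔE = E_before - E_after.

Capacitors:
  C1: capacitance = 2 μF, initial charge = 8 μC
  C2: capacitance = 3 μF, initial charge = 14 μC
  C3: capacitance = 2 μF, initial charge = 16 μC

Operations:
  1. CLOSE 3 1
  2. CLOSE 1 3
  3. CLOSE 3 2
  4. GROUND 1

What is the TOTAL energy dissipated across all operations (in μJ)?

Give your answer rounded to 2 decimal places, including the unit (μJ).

Initial: C1(2μF, Q=8μC, V=4.00V), C2(3μF, Q=14μC, V=4.67V), C3(2μF, Q=16μC, V=8.00V)
Op 1: CLOSE 3-1: Q_total=24.00, C_total=4.00, V=6.00; Q3=12.00, Q1=12.00; dissipated=8.000
Op 2: CLOSE 1-3: Q_total=24.00, C_total=4.00, V=6.00; Q1=12.00, Q3=12.00; dissipated=0.000
Op 3: CLOSE 3-2: Q_total=26.00, C_total=5.00, V=5.20; Q3=10.40, Q2=15.60; dissipated=1.067
Op 4: GROUND 1: Q1=0; energy lost=36.000
Total dissipated: 45.067 μJ

Answer: 45.07 μJ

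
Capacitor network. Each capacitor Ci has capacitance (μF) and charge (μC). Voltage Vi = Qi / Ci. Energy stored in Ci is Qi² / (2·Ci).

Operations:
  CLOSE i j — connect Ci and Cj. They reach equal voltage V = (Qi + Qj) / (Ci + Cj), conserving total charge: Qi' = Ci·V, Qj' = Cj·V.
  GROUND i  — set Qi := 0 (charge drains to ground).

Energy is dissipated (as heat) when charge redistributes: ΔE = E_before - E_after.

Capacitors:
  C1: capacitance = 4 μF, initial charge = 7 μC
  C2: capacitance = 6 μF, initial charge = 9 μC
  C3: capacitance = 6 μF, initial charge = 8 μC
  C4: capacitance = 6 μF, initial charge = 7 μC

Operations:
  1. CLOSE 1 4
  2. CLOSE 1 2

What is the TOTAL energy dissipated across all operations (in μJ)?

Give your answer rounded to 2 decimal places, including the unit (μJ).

Answer: 0.42 μJ

Derivation:
Initial: C1(4μF, Q=7μC, V=1.75V), C2(6μF, Q=9μC, V=1.50V), C3(6μF, Q=8μC, V=1.33V), C4(6μF, Q=7μC, V=1.17V)
Op 1: CLOSE 1-4: Q_total=14.00, C_total=10.00, V=1.40; Q1=5.60, Q4=8.40; dissipated=0.408
Op 2: CLOSE 1-2: Q_total=14.60, C_total=10.00, V=1.46; Q1=5.84, Q2=8.76; dissipated=0.012
Total dissipated: 0.420 μJ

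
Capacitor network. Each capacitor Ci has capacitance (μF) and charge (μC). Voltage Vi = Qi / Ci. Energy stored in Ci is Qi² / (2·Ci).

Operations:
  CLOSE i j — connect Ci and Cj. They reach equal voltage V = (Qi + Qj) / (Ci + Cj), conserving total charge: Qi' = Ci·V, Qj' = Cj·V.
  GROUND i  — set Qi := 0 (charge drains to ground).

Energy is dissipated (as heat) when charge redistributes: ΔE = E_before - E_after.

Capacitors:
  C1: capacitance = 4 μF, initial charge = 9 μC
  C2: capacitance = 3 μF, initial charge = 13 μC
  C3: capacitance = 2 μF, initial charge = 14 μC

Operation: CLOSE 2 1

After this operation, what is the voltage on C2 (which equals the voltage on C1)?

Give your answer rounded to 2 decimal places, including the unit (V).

Answer: 3.14 V

Derivation:
Initial: C1(4μF, Q=9μC, V=2.25V), C2(3μF, Q=13μC, V=4.33V), C3(2μF, Q=14μC, V=7.00V)
Op 1: CLOSE 2-1: Q_total=22.00, C_total=7.00, V=3.14; Q2=9.43, Q1=12.57; dissipated=3.720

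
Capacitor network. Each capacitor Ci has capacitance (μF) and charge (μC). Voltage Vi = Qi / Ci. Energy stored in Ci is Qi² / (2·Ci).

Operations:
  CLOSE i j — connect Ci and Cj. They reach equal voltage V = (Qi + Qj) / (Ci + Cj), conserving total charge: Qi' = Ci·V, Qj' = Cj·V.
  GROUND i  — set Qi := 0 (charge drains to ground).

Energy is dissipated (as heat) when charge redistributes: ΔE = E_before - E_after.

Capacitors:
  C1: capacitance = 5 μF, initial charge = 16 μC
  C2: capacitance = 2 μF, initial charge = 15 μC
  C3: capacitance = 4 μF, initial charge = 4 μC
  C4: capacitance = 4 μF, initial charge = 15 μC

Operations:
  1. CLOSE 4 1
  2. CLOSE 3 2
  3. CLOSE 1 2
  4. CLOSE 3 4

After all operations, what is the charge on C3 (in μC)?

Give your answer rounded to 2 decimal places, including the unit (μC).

Initial: C1(5μF, Q=16μC, V=3.20V), C2(2μF, Q=15μC, V=7.50V), C3(4μF, Q=4μC, V=1.00V), C4(4μF, Q=15μC, V=3.75V)
Op 1: CLOSE 4-1: Q_total=31.00, C_total=9.00, V=3.44; Q4=13.78, Q1=17.22; dissipated=0.336
Op 2: CLOSE 3-2: Q_total=19.00, C_total=6.00, V=3.17; Q3=12.67, Q2=6.33; dissipated=28.167
Op 3: CLOSE 1-2: Q_total=23.56, C_total=7.00, V=3.37; Q1=16.83, Q2=6.73; dissipated=0.055
Op 4: CLOSE 3-4: Q_total=26.44, C_total=8.00, V=3.31; Q3=13.22, Q4=13.22; dissipated=0.077
Final charges: Q1=16.83, Q2=6.73, Q3=13.22, Q4=13.22

Answer: 13.22 μC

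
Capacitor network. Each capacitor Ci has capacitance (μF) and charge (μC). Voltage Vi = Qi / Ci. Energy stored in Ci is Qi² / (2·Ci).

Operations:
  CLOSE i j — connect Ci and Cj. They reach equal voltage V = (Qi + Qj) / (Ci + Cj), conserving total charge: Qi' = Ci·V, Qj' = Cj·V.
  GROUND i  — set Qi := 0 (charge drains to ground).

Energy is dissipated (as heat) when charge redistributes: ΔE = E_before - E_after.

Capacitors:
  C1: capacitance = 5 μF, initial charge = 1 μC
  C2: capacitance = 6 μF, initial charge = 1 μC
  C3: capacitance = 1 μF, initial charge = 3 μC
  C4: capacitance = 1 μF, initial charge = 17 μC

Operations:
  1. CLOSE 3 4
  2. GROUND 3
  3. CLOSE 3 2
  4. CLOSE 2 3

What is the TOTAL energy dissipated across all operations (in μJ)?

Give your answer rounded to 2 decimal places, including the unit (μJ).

Initial: C1(5μF, Q=1μC, V=0.20V), C2(6μF, Q=1μC, V=0.17V), C3(1μF, Q=3μC, V=3.00V), C4(1μF, Q=17μC, V=17.00V)
Op 1: CLOSE 3-4: Q_total=20.00, C_total=2.00, V=10.00; Q3=10.00, Q4=10.00; dissipated=49.000
Op 2: GROUND 3: Q3=0; energy lost=50.000
Op 3: CLOSE 3-2: Q_total=1.00, C_total=7.00, V=0.14; Q3=0.14, Q2=0.86; dissipated=0.012
Op 4: CLOSE 2-3: Q_total=1.00, C_total=7.00, V=0.14; Q2=0.86, Q3=0.14; dissipated=0.000
Total dissipated: 99.012 μJ

Answer: 99.01 μJ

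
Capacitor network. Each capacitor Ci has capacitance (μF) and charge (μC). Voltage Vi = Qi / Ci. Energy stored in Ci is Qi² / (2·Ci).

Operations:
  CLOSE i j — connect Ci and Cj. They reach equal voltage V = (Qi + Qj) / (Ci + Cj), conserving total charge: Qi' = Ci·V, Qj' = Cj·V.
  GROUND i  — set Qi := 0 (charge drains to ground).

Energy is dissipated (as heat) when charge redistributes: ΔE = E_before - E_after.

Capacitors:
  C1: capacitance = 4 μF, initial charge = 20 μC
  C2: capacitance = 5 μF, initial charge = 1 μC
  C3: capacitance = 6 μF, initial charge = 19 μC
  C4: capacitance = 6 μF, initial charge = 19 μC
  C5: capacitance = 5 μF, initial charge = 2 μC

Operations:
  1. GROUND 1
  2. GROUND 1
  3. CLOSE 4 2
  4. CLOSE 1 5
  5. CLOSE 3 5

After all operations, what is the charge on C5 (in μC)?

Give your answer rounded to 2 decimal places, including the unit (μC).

Initial: C1(4μF, Q=20μC, V=5.00V), C2(5μF, Q=1μC, V=0.20V), C3(6μF, Q=19μC, V=3.17V), C4(6μF, Q=19μC, V=3.17V), C5(5μF, Q=2μC, V=0.40V)
Op 1: GROUND 1: Q1=0; energy lost=50.000
Op 2: GROUND 1: Q1=0; energy lost=0.000
Op 3: CLOSE 4-2: Q_total=20.00, C_total=11.00, V=1.82; Q4=10.91, Q2=9.09; dissipated=12.002
Op 4: CLOSE 1-5: Q_total=2.00, C_total=9.00, V=0.22; Q1=0.89, Q5=1.11; dissipated=0.178
Op 5: CLOSE 3-5: Q_total=20.11, C_total=11.00, V=1.83; Q3=10.97, Q5=9.14; dissipated=11.822
Final charges: Q1=0.89, Q2=9.09, Q3=10.97, Q4=10.91, Q5=9.14

Answer: 9.14 μC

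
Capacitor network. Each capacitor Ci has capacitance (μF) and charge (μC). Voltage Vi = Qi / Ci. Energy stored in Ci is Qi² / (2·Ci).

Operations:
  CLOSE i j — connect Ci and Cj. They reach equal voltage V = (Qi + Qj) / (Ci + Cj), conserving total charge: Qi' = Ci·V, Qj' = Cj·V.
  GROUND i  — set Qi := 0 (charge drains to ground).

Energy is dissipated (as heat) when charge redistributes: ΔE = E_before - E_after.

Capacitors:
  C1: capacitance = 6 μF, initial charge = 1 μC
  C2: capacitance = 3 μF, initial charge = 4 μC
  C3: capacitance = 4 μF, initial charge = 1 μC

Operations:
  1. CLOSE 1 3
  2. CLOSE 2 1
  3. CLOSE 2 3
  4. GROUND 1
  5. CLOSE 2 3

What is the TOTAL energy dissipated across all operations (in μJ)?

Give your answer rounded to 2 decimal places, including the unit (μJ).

Answer: 2.42 μJ

Derivation:
Initial: C1(6μF, Q=1μC, V=0.17V), C2(3μF, Q=4μC, V=1.33V), C3(4μF, Q=1μC, V=0.25V)
Op 1: CLOSE 1-3: Q_total=2.00, C_total=10.00, V=0.20; Q1=1.20, Q3=0.80; dissipated=0.008
Op 2: CLOSE 2-1: Q_total=5.20, C_total=9.00, V=0.58; Q2=1.73, Q1=3.47; dissipated=1.284
Op 3: CLOSE 2-3: Q_total=2.53, C_total=7.00, V=0.36; Q2=1.09, Q3=1.45; dissipated=0.122
Op 4: GROUND 1: Q1=0; energy lost=1.001
Op 5: CLOSE 2-3: Q_total=2.53, C_total=7.00, V=0.36; Q2=1.09, Q3=1.45; dissipated=0.000
Total dissipated: 2.417 μJ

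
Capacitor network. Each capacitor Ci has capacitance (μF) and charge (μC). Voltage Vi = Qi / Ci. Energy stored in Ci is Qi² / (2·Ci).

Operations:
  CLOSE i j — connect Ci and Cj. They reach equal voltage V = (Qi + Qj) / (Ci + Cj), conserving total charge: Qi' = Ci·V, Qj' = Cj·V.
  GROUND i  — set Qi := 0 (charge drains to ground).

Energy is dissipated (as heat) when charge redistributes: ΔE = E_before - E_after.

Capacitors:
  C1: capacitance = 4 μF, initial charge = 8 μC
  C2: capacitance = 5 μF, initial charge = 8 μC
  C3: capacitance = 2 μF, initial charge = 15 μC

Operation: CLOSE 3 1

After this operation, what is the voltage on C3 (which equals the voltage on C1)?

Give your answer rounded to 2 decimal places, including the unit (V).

Initial: C1(4μF, Q=8μC, V=2.00V), C2(5μF, Q=8μC, V=1.60V), C3(2μF, Q=15μC, V=7.50V)
Op 1: CLOSE 3-1: Q_total=23.00, C_total=6.00, V=3.83; Q3=7.67, Q1=15.33; dissipated=20.167

Answer: 3.83 V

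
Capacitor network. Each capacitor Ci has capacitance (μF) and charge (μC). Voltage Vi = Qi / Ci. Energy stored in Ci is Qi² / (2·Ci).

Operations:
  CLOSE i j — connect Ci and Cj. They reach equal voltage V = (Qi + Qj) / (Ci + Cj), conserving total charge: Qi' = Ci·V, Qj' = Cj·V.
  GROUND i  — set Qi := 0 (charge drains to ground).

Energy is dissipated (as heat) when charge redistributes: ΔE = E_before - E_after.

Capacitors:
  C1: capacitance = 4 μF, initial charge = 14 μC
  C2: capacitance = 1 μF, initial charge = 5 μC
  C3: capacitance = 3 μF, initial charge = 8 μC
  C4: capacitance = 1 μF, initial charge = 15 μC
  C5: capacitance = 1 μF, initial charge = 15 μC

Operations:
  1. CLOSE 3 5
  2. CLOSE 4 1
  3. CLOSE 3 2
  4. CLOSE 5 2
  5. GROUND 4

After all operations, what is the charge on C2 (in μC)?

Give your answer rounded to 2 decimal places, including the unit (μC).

Answer: 5.66 μC

Derivation:
Initial: C1(4μF, Q=14μC, V=3.50V), C2(1μF, Q=5μC, V=5.00V), C3(3μF, Q=8μC, V=2.67V), C4(1μF, Q=15μC, V=15.00V), C5(1μF, Q=15μC, V=15.00V)
Op 1: CLOSE 3-5: Q_total=23.00, C_total=4.00, V=5.75; Q3=17.25, Q5=5.75; dissipated=57.042
Op 2: CLOSE 4-1: Q_total=29.00, C_total=5.00, V=5.80; Q4=5.80, Q1=23.20; dissipated=52.900
Op 3: CLOSE 3-2: Q_total=22.25, C_total=4.00, V=5.56; Q3=16.69, Q2=5.56; dissipated=0.211
Op 4: CLOSE 5-2: Q_total=11.31, C_total=2.00, V=5.66; Q5=5.66, Q2=5.66; dissipated=0.009
Op 5: GROUND 4: Q4=0; energy lost=16.820
Final charges: Q1=23.20, Q2=5.66, Q3=16.69, Q4=0.00, Q5=5.66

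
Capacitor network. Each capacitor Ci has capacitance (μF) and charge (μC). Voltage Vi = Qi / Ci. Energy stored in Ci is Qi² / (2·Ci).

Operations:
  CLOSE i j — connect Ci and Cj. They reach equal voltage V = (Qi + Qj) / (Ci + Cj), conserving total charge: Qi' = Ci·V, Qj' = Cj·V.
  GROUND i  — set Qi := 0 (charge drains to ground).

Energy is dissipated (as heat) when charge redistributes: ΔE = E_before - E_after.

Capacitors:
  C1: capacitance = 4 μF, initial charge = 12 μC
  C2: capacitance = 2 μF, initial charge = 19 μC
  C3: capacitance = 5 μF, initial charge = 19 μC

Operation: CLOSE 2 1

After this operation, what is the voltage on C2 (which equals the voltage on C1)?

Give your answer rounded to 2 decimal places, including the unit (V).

Answer: 5.17 V

Derivation:
Initial: C1(4μF, Q=12μC, V=3.00V), C2(2μF, Q=19μC, V=9.50V), C3(5μF, Q=19μC, V=3.80V)
Op 1: CLOSE 2-1: Q_total=31.00, C_total=6.00, V=5.17; Q2=10.33, Q1=20.67; dissipated=28.167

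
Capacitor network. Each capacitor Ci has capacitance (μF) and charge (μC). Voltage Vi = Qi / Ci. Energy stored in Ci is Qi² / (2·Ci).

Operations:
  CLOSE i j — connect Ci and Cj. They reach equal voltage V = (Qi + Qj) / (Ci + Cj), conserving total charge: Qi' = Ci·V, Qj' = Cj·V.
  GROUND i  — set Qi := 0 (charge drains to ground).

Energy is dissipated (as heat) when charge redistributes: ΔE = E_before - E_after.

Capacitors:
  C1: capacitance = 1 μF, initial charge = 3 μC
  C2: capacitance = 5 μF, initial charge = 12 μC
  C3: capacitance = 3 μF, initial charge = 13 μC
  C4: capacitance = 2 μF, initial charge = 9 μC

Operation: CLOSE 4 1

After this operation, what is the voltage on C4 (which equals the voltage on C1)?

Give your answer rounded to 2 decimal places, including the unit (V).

Answer: 4.00 V

Derivation:
Initial: C1(1μF, Q=3μC, V=3.00V), C2(5μF, Q=12μC, V=2.40V), C3(3μF, Q=13μC, V=4.33V), C4(2μF, Q=9μC, V=4.50V)
Op 1: CLOSE 4-1: Q_total=12.00, C_total=3.00, V=4.00; Q4=8.00, Q1=4.00; dissipated=0.750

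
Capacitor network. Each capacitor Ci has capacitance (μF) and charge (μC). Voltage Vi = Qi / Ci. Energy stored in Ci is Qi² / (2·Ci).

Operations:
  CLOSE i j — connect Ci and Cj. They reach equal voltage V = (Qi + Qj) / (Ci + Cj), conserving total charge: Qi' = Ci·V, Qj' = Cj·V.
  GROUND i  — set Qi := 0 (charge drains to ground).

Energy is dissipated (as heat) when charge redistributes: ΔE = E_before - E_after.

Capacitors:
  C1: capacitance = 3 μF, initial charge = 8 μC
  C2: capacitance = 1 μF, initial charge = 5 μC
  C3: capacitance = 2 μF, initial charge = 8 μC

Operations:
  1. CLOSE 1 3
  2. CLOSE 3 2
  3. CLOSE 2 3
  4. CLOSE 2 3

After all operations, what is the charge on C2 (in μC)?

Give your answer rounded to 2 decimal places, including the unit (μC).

Initial: C1(3μF, Q=8μC, V=2.67V), C2(1μF, Q=5μC, V=5.00V), C3(2μF, Q=8μC, V=4.00V)
Op 1: CLOSE 1-3: Q_total=16.00, C_total=5.00, V=3.20; Q1=9.60, Q3=6.40; dissipated=1.067
Op 2: CLOSE 3-2: Q_total=11.40, C_total=3.00, V=3.80; Q3=7.60, Q2=3.80; dissipated=1.080
Op 3: CLOSE 2-3: Q_total=11.40, C_total=3.00, V=3.80; Q2=3.80, Q3=7.60; dissipated=0.000
Op 4: CLOSE 2-3: Q_total=11.40, C_total=3.00, V=3.80; Q2=3.80, Q3=7.60; dissipated=0.000
Final charges: Q1=9.60, Q2=3.80, Q3=7.60

Answer: 3.80 μC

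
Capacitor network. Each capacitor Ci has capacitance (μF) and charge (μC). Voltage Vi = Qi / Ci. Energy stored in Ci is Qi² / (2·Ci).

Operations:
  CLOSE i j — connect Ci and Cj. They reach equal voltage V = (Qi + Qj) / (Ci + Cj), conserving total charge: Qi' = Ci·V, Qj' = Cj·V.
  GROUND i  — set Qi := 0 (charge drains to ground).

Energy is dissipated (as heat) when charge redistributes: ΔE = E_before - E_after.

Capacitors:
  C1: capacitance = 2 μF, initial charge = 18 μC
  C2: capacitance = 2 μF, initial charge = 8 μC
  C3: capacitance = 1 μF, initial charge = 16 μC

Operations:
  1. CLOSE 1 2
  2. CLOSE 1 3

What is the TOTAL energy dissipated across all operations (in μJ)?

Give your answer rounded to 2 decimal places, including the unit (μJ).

Initial: C1(2μF, Q=18μC, V=9.00V), C2(2μF, Q=8μC, V=4.00V), C3(1μF, Q=16μC, V=16.00V)
Op 1: CLOSE 1-2: Q_total=26.00, C_total=4.00, V=6.50; Q1=13.00, Q2=13.00; dissipated=12.500
Op 2: CLOSE 1-3: Q_total=29.00, C_total=3.00, V=9.67; Q1=19.33, Q3=9.67; dissipated=30.083
Total dissipated: 42.583 μJ

Answer: 42.58 μJ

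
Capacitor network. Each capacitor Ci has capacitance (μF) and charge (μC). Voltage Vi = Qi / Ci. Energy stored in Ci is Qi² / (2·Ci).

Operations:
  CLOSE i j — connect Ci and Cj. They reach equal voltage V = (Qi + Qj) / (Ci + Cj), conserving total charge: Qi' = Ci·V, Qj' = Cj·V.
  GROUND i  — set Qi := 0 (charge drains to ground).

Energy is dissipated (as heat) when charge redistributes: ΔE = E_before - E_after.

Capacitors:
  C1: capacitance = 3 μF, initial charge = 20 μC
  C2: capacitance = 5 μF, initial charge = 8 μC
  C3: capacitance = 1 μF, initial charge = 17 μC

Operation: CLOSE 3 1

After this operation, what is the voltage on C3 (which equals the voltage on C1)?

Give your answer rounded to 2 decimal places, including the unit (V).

Initial: C1(3μF, Q=20μC, V=6.67V), C2(5μF, Q=8μC, V=1.60V), C3(1μF, Q=17μC, V=17.00V)
Op 1: CLOSE 3-1: Q_total=37.00, C_total=4.00, V=9.25; Q3=9.25, Q1=27.75; dissipated=40.042

Answer: 9.25 V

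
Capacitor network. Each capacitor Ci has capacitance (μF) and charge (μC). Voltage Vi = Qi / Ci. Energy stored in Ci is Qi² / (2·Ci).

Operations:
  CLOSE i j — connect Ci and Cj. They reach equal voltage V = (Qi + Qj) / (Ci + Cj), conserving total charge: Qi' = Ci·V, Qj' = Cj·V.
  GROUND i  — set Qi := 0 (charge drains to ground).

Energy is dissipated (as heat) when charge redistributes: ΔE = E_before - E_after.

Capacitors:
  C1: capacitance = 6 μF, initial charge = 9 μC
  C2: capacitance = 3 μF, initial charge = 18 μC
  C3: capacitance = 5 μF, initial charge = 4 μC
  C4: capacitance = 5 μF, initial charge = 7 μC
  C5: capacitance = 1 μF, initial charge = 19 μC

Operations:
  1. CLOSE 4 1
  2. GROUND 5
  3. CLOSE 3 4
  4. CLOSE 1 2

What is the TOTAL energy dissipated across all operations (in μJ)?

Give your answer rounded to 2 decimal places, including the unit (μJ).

Answer: 201.71 μJ

Derivation:
Initial: C1(6μF, Q=9μC, V=1.50V), C2(3μF, Q=18μC, V=6.00V), C3(5μF, Q=4μC, V=0.80V), C4(5μF, Q=7μC, V=1.40V), C5(1μF, Q=19μC, V=19.00V)
Op 1: CLOSE 4-1: Q_total=16.00, C_total=11.00, V=1.45; Q4=7.27, Q1=8.73; dissipated=0.014
Op 2: GROUND 5: Q5=0; energy lost=180.500
Op 3: CLOSE 3-4: Q_total=11.27, C_total=10.00, V=1.13; Q3=5.64, Q4=5.64; dissipated=0.536
Op 4: CLOSE 1-2: Q_total=26.73, C_total=9.00, V=2.97; Q1=17.82, Q2=8.91; dissipated=20.661
Total dissipated: 201.710 μJ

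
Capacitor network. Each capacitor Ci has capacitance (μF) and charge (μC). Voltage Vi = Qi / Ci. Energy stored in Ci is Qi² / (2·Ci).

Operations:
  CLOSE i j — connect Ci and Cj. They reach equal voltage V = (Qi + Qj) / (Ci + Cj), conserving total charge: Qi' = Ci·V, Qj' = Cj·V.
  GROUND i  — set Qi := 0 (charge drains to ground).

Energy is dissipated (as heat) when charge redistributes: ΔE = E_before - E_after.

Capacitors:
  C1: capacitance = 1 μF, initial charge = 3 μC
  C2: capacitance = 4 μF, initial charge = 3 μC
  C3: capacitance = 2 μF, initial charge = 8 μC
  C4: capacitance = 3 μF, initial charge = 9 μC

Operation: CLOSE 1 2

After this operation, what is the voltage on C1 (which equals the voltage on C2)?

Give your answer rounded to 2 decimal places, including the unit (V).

Answer: 1.20 V

Derivation:
Initial: C1(1μF, Q=3μC, V=3.00V), C2(4μF, Q=3μC, V=0.75V), C3(2μF, Q=8μC, V=4.00V), C4(3μF, Q=9μC, V=3.00V)
Op 1: CLOSE 1-2: Q_total=6.00, C_total=5.00, V=1.20; Q1=1.20, Q2=4.80; dissipated=2.025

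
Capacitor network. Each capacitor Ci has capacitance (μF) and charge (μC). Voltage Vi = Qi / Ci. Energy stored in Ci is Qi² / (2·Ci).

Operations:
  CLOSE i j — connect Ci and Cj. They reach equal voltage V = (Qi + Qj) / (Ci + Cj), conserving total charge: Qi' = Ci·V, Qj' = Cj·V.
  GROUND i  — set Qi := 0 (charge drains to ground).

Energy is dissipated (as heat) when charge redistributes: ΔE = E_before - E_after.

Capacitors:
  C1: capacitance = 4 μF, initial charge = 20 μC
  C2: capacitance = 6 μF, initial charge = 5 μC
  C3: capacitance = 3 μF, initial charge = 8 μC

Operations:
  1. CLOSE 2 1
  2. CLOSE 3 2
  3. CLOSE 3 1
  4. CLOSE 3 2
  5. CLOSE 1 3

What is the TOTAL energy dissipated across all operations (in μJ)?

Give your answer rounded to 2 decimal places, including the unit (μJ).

Answer: 20.87 μJ

Derivation:
Initial: C1(4μF, Q=20μC, V=5.00V), C2(6μF, Q=5μC, V=0.83V), C3(3μF, Q=8μC, V=2.67V)
Op 1: CLOSE 2-1: Q_total=25.00, C_total=10.00, V=2.50; Q2=15.00, Q1=10.00; dissipated=20.833
Op 2: CLOSE 3-2: Q_total=23.00, C_total=9.00, V=2.56; Q3=7.67, Q2=15.33; dissipated=0.028
Op 3: CLOSE 3-1: Q_total=17.67, C_total=7.00, V=2.52; Q3=7.57, Q1=10.10; dissipated=0.003
Op 4: CLOSE 3-2: Q_total=22.90, C_total=9.00, V=2.54; Q3=7.63, Q2=15.27; dissipated=0.001
Op 5: CLOSE 1-3: Q_total=17.73, C_total=7.00, V=2.53; Q1=10.13, Q3=7.60; dissipated=0.000
Total dissipated: 20.865 μJ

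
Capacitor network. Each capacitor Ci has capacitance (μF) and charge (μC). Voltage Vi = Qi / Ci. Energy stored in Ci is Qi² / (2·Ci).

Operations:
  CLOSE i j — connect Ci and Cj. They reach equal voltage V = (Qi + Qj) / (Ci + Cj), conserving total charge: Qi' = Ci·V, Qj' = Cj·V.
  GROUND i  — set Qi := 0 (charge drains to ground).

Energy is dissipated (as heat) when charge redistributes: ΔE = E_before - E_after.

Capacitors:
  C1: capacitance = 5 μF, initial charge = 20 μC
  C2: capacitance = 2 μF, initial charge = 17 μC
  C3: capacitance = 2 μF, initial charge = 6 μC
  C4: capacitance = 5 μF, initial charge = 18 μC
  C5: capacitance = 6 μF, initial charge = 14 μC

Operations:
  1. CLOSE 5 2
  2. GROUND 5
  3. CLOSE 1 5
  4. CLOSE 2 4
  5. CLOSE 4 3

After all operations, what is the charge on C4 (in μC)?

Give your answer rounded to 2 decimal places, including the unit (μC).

Answer: 17.42 μC

Derivation:
Initial: C1(5μF, Q=20μC, V=4.00V), C2(2μF, Q=17μC, V=8.50V), C3(2μF, Q=6μC, V=3.00V), C4(5μF, Q=18μC, V=3.60V), C5(6μF, Q=14μC, V=2.33V)
Op 1: CLOSE 5-2: Q_total=31.00, C_total=8.00, V=3.88; Q5=23.25, Q2=7.75; dissipated=28.521
Op 2: GROUND 5: Q5=0; energy lost=45.047
Op 3: CLOSE 1-5: Q_total=20.00, C_total=11.00, V=1.82; Q1=9.09, Q5=10.91; dissipated=21.818
Op 4: CLOSE 2-4: Q_total=25.75, C_total=7.00, V=3.68; Q2=7.36, Q4=18.39; dissipated=0.054
Op 5: CLOSE 4-3: Q_total=24.39, C_total=7.00, V=3.48; Q4=17.42, Q3=6.97; dissipated=0.329
Final charges: Q1=9.09, Q2=7.36, Q3=6.97, Q4=17.42, Q5=10.91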